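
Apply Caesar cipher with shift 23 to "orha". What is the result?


Caesar cipher: shift "orha" by 23
  'o' (pos 14) + 23 = pos 11 = 'l'
  'r' (pos 17) + 23 = pos 14 = 'o'
  'h' (pos 7) + 23 = pos 4 = 'e'
  'a' (pos 0) + 23 = pos 23 = 'x'
Result: loex

loex


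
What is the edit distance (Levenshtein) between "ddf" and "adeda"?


Computing edit distance: "ddf" -> "adeda"
DP table:
           a    d    e    d    a
      0    1    2    3    4    5
  d   1    1    1    2    3    4
  d   2    2    1    2    2    3
  f   3    3    2    2    3    3
Edit distance = dp[3][5] = 3

3


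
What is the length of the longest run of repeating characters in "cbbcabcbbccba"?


Input: "cbbcabcbbccba"
Scanning for longest run:
  Position 1 ('b'): new char, reset run to 1
  Position 2 ('b'): continues run of 'b', length=2
  Position 3 ('c'): new char, reset run to 1
  Position 4 ('a'): new char, reset run to 1
  Position 5 ('b'): new char, reset run to 1
  Position 6 ('c'): new char, reset run to 1
  Position 7 ('b'): new char, reset run to 1
  Position 8 ('b'): continues run of 'b', length=2
  Position 9 ('c'): new char, reset run to 1
  Position 10 ('c'): continues run of 'c', length=2
  Position 11 ('b'): new char, reset run to 1
  Position 12 ('a'): new char, reset run to 1
Longest run: 'b' with length 2

2


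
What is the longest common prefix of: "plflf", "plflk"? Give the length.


Words: plflf, plflk
  Position 0: all 'p' => match
  Position 1: all 'l' => match
  Position 2: all 'f' => match
  Position 3: all 'l' => match
  Position 4: ('f', 'k') => mismatch, stop
LCP = "plfl" (length 4)

4


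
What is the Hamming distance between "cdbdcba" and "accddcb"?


Comparing "cdbdcba" and "accddcb" position by position:
  Position 0: 'c' vs 'a' => differ
  Position 1: 'd' vs 'c' => differ
  Position 2: 'b' vs 'c' => differ
  Position 3: 'd' vs 'd' => same
  Position 4: 'c' vs 'd' => differ
  Position 5: 'b' vs 'c' => differ
  Position 6: 'a' vs 'b' => differ
Total differences (Hamming distance): 6

6


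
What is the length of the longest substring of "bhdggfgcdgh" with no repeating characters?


Input: "bhdggfgcdgh"
Sliding window (track last position of each char):
  Position 0 ('b'): window [0,0] length 1 -- new best
  Position 1 ('h'): window [0,1] length 2 -- new best
  Position 2 ('d'): window [0,2] length 3 -- new best
  Position 3 ('g'): window [0,3] length 4 -- new best
  Position 4 ('g'): repeat (last at 3), move window start to 4
  Position 4 ('g'): window [4,4] length 1
  Position 5 ('f'): window [4,5] length 2
  Position 6 ('g'): repeat (last at 4), move window start to 5
  Position 6 ('g'): window [5,6] length 2
  Position 7 ('c'): window [5,7] length 3
  Position 8 ('d'): window [5,8] length 4
  Position 9 ('g'): repeat (last at 6), move window start to 7
  Position 9 ('g'): window [7,9] length 3
  Position 10 ('h'): window [7,10] length 4
Longest substring with no repeats: "bhdg" with length 4

4


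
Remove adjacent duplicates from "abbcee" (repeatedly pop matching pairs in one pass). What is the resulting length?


Input: abbcee
Stack-based adjacent duplicate removal:
  Read 'a': push. Stack: a
  Read 'b': push. Stack: ab
  Read 'b': matches stack top 'b' => pop. Stack: a
  Read 'c': push. Stack: ac
  Read 'e': push. Stack: ace
  Read 'e': matches stack top 'e' => pop. Stack: ac
Final stack: "ac" (length 2)

2


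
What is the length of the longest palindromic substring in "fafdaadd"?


Input: "fafdaadd"
Checking substrings for palindromes:
  [3:7] "daad" (len 4) => palindrome
  [0:3] "faf" (len 3) => palindrome
  [4:6] "aa" (len 2) => palindrome
  [6:8] "dd" (len 2) => palindrome
Longest palindromic substring: "daad" with length 4

4


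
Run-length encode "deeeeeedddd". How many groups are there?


Input: deeeeeedddd
Scanning for consecutive runs:
  Group 1: 'd' x 1 (positions 0-0)
  Group 2: 'e' x 6 (positions 1-6)
  Group 3: 'd' x 4 (positions 7-10)
Total groups: 3

3


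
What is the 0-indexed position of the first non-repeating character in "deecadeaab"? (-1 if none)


Input: deecadeaab
Character frequencies:
  'a': 3
  'b': 1
  'c': 1
  'd': 2
  'e': 3
Scanning left to right for freq == 1:
  Position 0 ('d'): freq=2, skip
  Position 1 ('e'): freq=3, skip
  Position 2 ('e'): freq=3, skip
  Position 3 ('c'): unique! => answer = 3

3


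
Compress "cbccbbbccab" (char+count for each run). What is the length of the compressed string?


Input: cbccbbbccab
Runs:
  'c' x 1 => "c1"
  'b' x 1 => "b1"
  'c' x 2 => "c2"
  'b' x 3 => "b3"
  'c' x 2 => "c2"
  'a' x 1 => "a1"
  'b' x 1 => "b1"
Compressed: "c1b1c2b3c2a1b1"
Compressed length: 14

14


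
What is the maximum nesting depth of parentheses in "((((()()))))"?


Input: "((((()()))))"
Tracking depth:
  Position 0 '(': depth becomes 1
  Position 1 '(': depth becomes 2
  Position 2 '(': depth becomes 3
  Position 3 '(': depth becomes 4
  Position 4 '(': depth becomes 5
  Position 5 ')': depth becomes 4
  Position 6 '(': depth becomes 5
  Position 7 ')': depth becomes 4
  Position 8 ')': depth becomes 3
  Position 9 ')': depth becomes 2
  Position 10 ')': depth becomes 1
  Position 11 ')': depth becomes 0
Maximum depth reached: 5

5


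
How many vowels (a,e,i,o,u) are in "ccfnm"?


Input: ccfnm
Checking each character:
  'c' at position 0: consonant
  'c' at position 1: consonant
  'f' at position 2: consonant
  'n' at position 3: consonant
  'm' at position 4: consonant
Total vowels: 0

0


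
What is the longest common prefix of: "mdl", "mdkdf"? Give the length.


Words: mdl, mdkdf
  Position 0: all 'm' => match
  Position 1: all 'd' => match
  Position 2: ('l', 'k') => mismatch, stop
LCP = "md" (length 2)

2


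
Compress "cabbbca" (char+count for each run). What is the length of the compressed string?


Input: cabbbca
Runs:
  'c' x 1 => "c1"
  'a' x 1 => "a1"
  'b' x 3 => "b3"
  'c' x 1 => "c1"
  'a' x 1 => "a1"
Compressed: "c1a1b3c1a1"
Compressed length: 10

10


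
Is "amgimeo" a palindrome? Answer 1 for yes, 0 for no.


Input: amgimeo
Reversed: oemigma
  Compare pos 0 ('a') with pos 6 ('o'): MISMATCH
  Compare pos 1 ('m') with pos 5 ('e'): MISMATCH
  Compare pos 2 ('g') with pos 4 ('m'): MISMATCH
Result: not a palindrome

0


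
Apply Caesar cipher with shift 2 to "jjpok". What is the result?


Caesar cipher: shift "jjpok" by 2
  'j' (pos 9) + 2 = pos 11 = 'l'
  'j' (pos 9) + 2 = pos 11 = 'l'
  'p' (pos 15) + 2 = pos 17 = 'r'
  'o' (pos 14) + 2 = pos 16 = 'q'
  'k' (pos 10) + 2 = pos 12 = 'm'
Result: llrqm

llrqm


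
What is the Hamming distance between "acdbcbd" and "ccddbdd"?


Comparing "acdbcbd" and "ccddbdd" position by position:
  Position 0: 'a' vs 'c' => differ
  Position 1: 'c' vs 'c' => same
  Position 2: 'd' vs 'd' => same
  Position 3: 'b' vs 'd' => differ
  Position 4: 'c' vs 'b' => differ
  Position 5: 'b' vs 'd' => differ
  Position 6: 'd' vs 'd' => same
Total differences (Hamming distance): 4

4


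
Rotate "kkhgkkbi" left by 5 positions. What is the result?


Input: "kkhgkkbi", rotate left by 5
First 5 characters: "kkhgk"
Remaining characters: "kbi"
Concatenate remaining + first: "kbi" + "kkhgk" = "kbikkhgk"

kbikkhgk


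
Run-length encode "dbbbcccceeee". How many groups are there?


Input: dbbbcccceeee
Scanning for consecutive runs:
  Group 1: 'd' x 1 (positions 0-0)
  Group 2: 'b' x 3 (positions 1-3)
  Group 3: 'c' x 4 (positions 4-7)
  Group 4: 'e' x 4 (positions 8-11)
Total groups: 4

4


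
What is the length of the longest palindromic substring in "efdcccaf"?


Input: "efdcccaf"
Checking substrings for palindromes:
  [3:6] "ccc" (len 3) => palindrome
  [3:5] "cc" (len 2) => palindrome
  [4:6] "cc" (len 2) => palindrome
Longest palindromic substring: "ccc" with length 3

3


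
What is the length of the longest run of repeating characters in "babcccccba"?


Input: "babcccccba"
Scanning for longest run:
  Position 1 ('a'): new char, reset run to 1
  Position 2 ('b'): new char, reset run to 1
  Position 3 ('c'): new char, reset run to 1
  Position 4 ('c'): continues run of 'c', length=2
  Position 5 ('c'): continues run of 'c', length=3
  Position 6 ('c'): continues run of 'c', length=4
  Position 7 ('c'): continues run of 'c', length=5
  Position 8 ('b'): new char, reset run to 1
  Position 9 ('a'): new char, reset run to 1
Longest run: 'c' with length 5

5


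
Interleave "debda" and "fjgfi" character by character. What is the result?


Interleaving "debda" and "fjgfi":
  Position 0: 'd' from first, 'f' from second => "df"
  Position 1: 'e' from first, 'j' from second => "ej"
  Position 2: 'b' from first, 'g' from second => "bg"
  Position 3: 'd' from first, 'f' from second => "df"
  Position 4: 'a' from first, 'i' from second => "ai"
Result: dfejbgdfai

dfejbgdfai


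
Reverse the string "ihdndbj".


Input: ihdndbj
Reading characters right to left:
  Position 6: 'j'
  Position 5: 'b'
  Position 4: 'd'
  Position 3: 'n'
  Position 2: 'd'
  Position 1: 'h'
  Position 0: 'i'
Reversed: jbdndhi

jbdndhi


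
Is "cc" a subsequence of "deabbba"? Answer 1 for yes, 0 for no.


Check if "cc" is a subsequence of "deabbba"
Greedy scan:
  Position 0 ('d'): no match needed
  Position 1 ('e'): no match needed
  Position 2 ('a'): no match needed
  Position 3 ('b'): no match needed
  Position 4 ('b'): no match needed
  Position 5 ('b'): no match needed
  Position 6 ('a'): no match needed
Only matched 0/2 characters => not a subsequence

0


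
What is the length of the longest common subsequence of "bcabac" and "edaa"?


LCS of "bcabac" and "edaa"
DP table:
           e    d    a    a
      0    0    0    0    0
  b   0    0    0    0    0
  c   0    0    0    0    0
  a   0    0    0    1    1
  b   0    0    0    1    1
  a   0    0    0    1    2
  c   0    0    0    1    2
LCS length = dp[6][4] = 2

2


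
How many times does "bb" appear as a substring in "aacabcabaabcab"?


Searching for "bb" in "aacabcabaabcab"
Scanning each position:
  Position 0: "aa" => no
  Position 1: "ac" => no
  Position 2: "ca" => no
  Position 3: "ab" => no
  Position 4: "bc" => no
  Position 5: "ca" => no
  Position 6: "ab" => no
  Position 7: "ba" => no
  Position 8: "aa" => no
  Position 9: "ab" => no
  Position 10: "bc" => no
  Position 11: "ca" => no
  Position 12: "ab" => no
Total occurrences: 0

0


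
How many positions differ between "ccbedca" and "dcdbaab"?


Comparing "ccbedca" and "dcdbaab" position by position:
  Position 0: 'c' vs 'd' => DIFFER
  Position 1: 'c' vs 'c' => same
  Position 2: 'b' vs 'd' => DIFFER
  Position 3: 'e' vs 'b' => DIFFER
  Position 4: 'd' vs 'a' => DIFFER
  Position 5: 'c' vs 'a' => DIFFER
  Position 6: 'a' vs 'b' => DIFFER
Positions that differ: 6

6


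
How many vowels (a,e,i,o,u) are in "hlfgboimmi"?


Input: hlfgboimmi
Checking each character:
  'h' at position 0: consonant
  'l' at position 1: consonant
  'f' at position 2: consonant
  'g' at position 3: consonant
  'b' at position 4: consonant
  'o' at position 5: vowel (running total: 1)
  'i' at position 6: vowel (running total: 2)
  'm' at position 7: consonant
  'm' at position 8: consonant
  'i' at position 9: vowel (running total: 3)
Total vowels: 3

3


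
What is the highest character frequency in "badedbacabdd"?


Input: badedbacabdd
Character counts:
  'a': 3
  'b': 3
  'c': 1
  'd': 4
  'e': 1
Maximum frequency: 4

4


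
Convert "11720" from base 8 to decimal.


Input: "11720" in base 8
Positional expansion:
  Digit '1' (value 1) x 8^4 = 4096
  Digit '1' (value 1) x 8^3 = 512
  Digit '7' (value 7) x 8^2 = 448
  Digit '2' (value 2) x 8^1 = 16
  Digit '0' (value 0) x 8^0 = 0
Sum = 5072

5072


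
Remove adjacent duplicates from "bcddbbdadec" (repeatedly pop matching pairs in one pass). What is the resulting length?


Input: bcddbbdadec
Stack-based adjacent duplicate removal:
  Read 'b': push. Stack: b
  Read 'c': push. Stack: bc
  Read 'd': push. Stack: bcd
  Read 'd': matches stack top 'd' => pop. Stack: bc
  Read 'b': push. Stack: bcb
  Read 'b': matches stack top 'b' => pop. Stack: bc
  Read 'd': push. Stack: bcd
  Read 'a': push. Stack: bcda
  Read 'd': push. Stack: bcdad
  Read 'e': push. Stack: bcdade
  Read 'c': push. Stack: bcdadec
Final stack: "bcdadec" (length 7)

7


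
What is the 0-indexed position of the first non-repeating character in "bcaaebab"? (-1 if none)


Input: bcaaebab
Character frequencies:
  'a': 3
  'b': 3
  'c': 1
  'e': 1
Scanning left to right for freq == 1:
  Position 0 ('b'): freq=3, skip
  Position 1 ('c'): unique! => answer = 1

1


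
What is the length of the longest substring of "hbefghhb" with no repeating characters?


Input: "hbefghhb"
Sliding window (track last position of each char):
  Position 0 ('h'): window [0,0] length 1 -- new best
  Position 1 ('b'): window [0,1] length 2 -- new best
  Position 2 ('e'): window [0,2] length 3 -- new best
  Position 3 ('f'): window [0,3] length 4 -- new best
  Position 4 ('g'): window [0,4] length 5 -- new best
  Position 5 ('h'): repeat (last at 0), move window start to 1
  Position 5 ('h'): window [1,5] length 5
  Position 6 ('h'): repeat (last at 5), move window start to 6
  Position 6 ('h'): window [6,6] length 1
  Position 7 ('b'): window [6,7] length 2
Longest substring with no repeats: "hbefg" with length 5

5


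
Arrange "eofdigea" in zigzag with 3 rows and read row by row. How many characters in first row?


Zigzag "eofdigea" into 3 rows:
Placing characters:
  'e' => row 0
  'o' => row 1
  'f' => row 2
  'd' => row 1
  'i' => row 0
  'g' => row 1
  'e' => row 2
  'a' => row 1
Rows:
  Row 0: "ei"
  Row 1: "odga"
  Row 2: "fe"
First row length: 2

2


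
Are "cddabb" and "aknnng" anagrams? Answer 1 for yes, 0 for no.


Strings: "cddabb", "aknnng"
Sorted first:  abbcdd
Sorted second: agknnn
Differ at position 1: 'b' vs 'g' => not anagrams

0


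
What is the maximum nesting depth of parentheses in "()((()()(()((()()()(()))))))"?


Input: "()((()()(()((()()()(()))))))"
Tracking depth:
  Position 0 '(': depth becomes 1
  Position 1 ')': depth becomes 0
  Position 2 '(': depth becomes 1
  Position 3 '(': depth becomes 2
  Position 4 '(': depth becomes 3
  Position 5 ')': depth becomes 2
  Position 6 '(': depth becomes 3
  Position 7 ')': depth becomes 2
  Position 8 '(': depth becomes 3
  Position 9 '(': depth becomes 4
  Position 10 ')': depth becomes 3
  Position 11 '(': depth becomes 4
  Position 12 '(': depth becomes 5
  Position 13 '(': depth becomes 6
  Position 14 ')': depth becomes 5
  Position 15 '(': depth becomes 6
  Position 16 ')': depth becomes 5
  Position 17 '(': depth becomes 6
  Position 18 ')': depth becomes 5
  Position 19 '(': depth becomes 6
  Position 20 '(': depth becomes 7
  Position 21 ')': depth becomes 6
  Position 22 ')': depth becomes 5
  Position 23 ')': depth becomes 4
  Position 24 ')': depth becomes 3
  Position 25 ')': depth becomes 2
  Position 26 ')': depth becomes 1
  Position 27 ')': depth becomes 0
Maximum depth reached: 7

7


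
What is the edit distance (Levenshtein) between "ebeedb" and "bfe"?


Computing edit distance: "ebeedb" -> "bfe"
DP table:
           b    f    e
      0    1    2    3
  e   1    1    2    2
  b   2    1    2    3
  e   3    2    2    2
  e   4    3    3    2
  d   5    4    4    3
  b   6    5    5    4
Edit distance = dp[6][3] = 4

4


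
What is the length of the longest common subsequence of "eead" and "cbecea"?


LCS of "eead" and "cbecea"
DP table:
           c    b    e    c    e    a
      0    0    0    0    0    0    0
  e   0    0    0    1    1    1    1
  e   0    0    0    1    1    2    2
  a   0    0    0    1    1    2    3
  d   0    0    0    1    1    2    3
LCS length = dp[4][6] = 3

3


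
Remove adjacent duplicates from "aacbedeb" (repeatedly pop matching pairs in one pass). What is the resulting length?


Input: aacbedeb
Stack-based adjacent duplicate removal:
  Read 'a': push. Stack: a
  Read 'a': matches stack top 'a' => pop. Stack: (empty)
  Read 'c': push. Stack: c
  Read 'b': push. Stack: cb
  Read 'e': push. Stack: cbe
  Read 'd': push. Stack: cbed
  Read 'e': push. Stack: cbede
  Read 'b': push. Stack: cbedeb
Final stack: "cbedeb" (length 6)

6


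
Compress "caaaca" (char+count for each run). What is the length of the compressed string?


Input: caaaca
Runs:
  'c' x 1 => "c1"
  'a' x 3 => "a3"
  'c' x 1 => "c1"
  'a' x 1 => "a1"
Compressed: "c1a3c1a1"
Compressed length: 8

8


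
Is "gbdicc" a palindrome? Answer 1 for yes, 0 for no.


Input: gbdicc
Reversed: ccidbg
  Compare pos 0 ('g') with pos 5 ('c'): MISMATCH
  Compare pos 1 ('b') with pos 4 ('c'): MISMATCH
  Compare pos 2 ('d') with pos 3 ('i'): MISMATCH
Result: not a palindrome

0


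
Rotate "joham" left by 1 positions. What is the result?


Input: "joham", rotate left by 1
First 1 characters: "j"
Remaining characters: "oham"
Concatenate remaining + first: "oham" + "j" = "ohamj"

ohamj


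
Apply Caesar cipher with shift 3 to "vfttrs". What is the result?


Caesar cipher: shift "vfttrs" by 3
  'v' (pos 21) + 3 = pos 24 = 'y'
  'f' (pos 5) + 3 = pos 8 = 'i'
  't' (pos 19) + 3 = pos 22 = 'w'
  't' (pos 19) + 3 = pos 22 = 'w'
  'r' (pos 17) + 3 = pos 20 = 'u'
  's' (pos 18) + 3 = pos 21 = 'v'
Result: yiwwuv

yiwwuv


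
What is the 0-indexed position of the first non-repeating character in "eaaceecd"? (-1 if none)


Input: eaaceecd
Character frequencies:
  'a': 2
  'c': 2
  'd': 1
  'e': 3
Scanning left to right for freq == 1:
  Position 0 ('e'): freq=3, skip
  Position 1 ('a'): freq=2, skip
  Position 2 ('a'): freq=2, skip
  Position 3 ('c'): freq=2, skip
  Position 4 ('e'): freq=3, skip
  Position 5 ('e'): freq=3, skip
  Position 6 ('c'): freq=2, skip
  Position 7 ('d'): unique! => answer = 7

7


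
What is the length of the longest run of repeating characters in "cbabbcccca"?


Input: "cbabbcccca"
Scanning for longest run:
  Position 1 ('b'): new char, reset run to 1
  Position 2 ('a'): new char, reset run to 1
  Position 3 ('b'): new char, reset run to 1
  Position 4 ('b'): continues run of 'b', length=2
  Position 5 ('c'): new char, reset run to 1
  Position 6 ('c'): continues run of 'c', length=2
  Position 7 ('c'): continues run of 'c', length=3
  Position 8 ('c'): continues run of 'c', length=4
  Position 9 ('a'): new char, reset run to 1
Longest run: 'c' with length 4

4


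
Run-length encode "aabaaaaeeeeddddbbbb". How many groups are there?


Input: aabaaaaeeeeddddbbbb
Scanning for consecutive runs:
  Group 1: 'a' x 2 (positions 0-1)
  Group 2: 'b' x 1 (positions 2-2)
  Group 3: 'a' x 4 (positions 3-6)
  Group 4: 'e' x 4 (positions 7-10)
  Group 5: 'd' x 4 (positions 11-14)
  Group 6: 'b' x 4 (positions 15-18)
Total groups: 6

6


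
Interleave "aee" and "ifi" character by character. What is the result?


Interleaving "aee" and "ifi":
  Position 0: 'a' from first, 'i' from second => "ai"
  Position 1: 'e' from first, 'f' from second => "ef"
  Position 2: 'e' from first, 'i' from second => "ei"
Result: aiefei

aiefei


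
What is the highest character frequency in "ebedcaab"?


Input: ebedcaab
Character counts:
  'a': 2
  'b': 2
  'c': 1
  'd': 1
  'e': 2
Maximum frequency: 2

2


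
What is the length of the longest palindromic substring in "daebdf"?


Input: "daebdf"
Checking substrings for palindromes:
  No multi-char palindromic substrings found
Longest palindromic substring: "d" with length 1

1


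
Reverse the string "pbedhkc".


Input: pbedhkc
Reading characters right to left:
  Position 6: 'c'
  Position 5: 'k'
  Position 4: 'h'
  Position 3: 'd'
  Position 2: 'e'
  Position 1: 'b'
  Position 0: 'p'
Reversed: ckhdebp

ckhdebp


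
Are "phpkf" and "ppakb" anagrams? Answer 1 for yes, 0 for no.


Strings: "phpkf", "ppakb"
Sorted first:  fhkpp
Sorted second: abkpp
Differ at position 0: 'f' vs 'a' => not anagrams

0


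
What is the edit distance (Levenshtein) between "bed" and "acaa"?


Computing edit distance: "bed" -> "acaa"
DP table:
           a    c    a    a
      0    1    2    3    4
  b   1    1    2    3    4
  e   2    2    2    3    4
  d   3    3    3    3    4
Edit distance = dp[3][4] = 4

4


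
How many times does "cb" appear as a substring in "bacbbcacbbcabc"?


Searching for "cb" in "bacbbcacbbcabc"
Scanning each position:
  Position 0: "ba" => no
  Position 1: "ac" => no
  Position 2: "cb" => MATCH
  Position 3: "bb" => no
  Position 4: "bc" => no
  Position 5: "ca" => no
  Position 6: "ac" => no
  Position 7: "cb" => MATCH
  Position 8: "bb" => no
  Position 9: "bc" => no
  Position 10: "ca" => no
  Position 11: "ab" => no
  Position 12: "bc" => no
Total occurrences: 2

2


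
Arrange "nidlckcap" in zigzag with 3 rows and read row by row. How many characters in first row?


Zigzag "nidlckcap" into 3 rows:
Placing characters:
  'n' => row 0
  'i' => row 1
  'd' => row 2
  'l' => row 1
  'c' => row 0
  'k' => row 1
  'c' => row 2
  'a' => row 1
  'p' => row 0
Rows:
  Row 0: "ncp"
  Row 1: "ilka"
  Row 2: "dc"
First row length: 3

3


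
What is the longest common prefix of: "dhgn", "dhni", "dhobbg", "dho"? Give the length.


Words: dhgn, dhni, dhobbg, dho
  Position 0: all 'd' => match
  Position 1: all 'h' => match
  Position 2: ('g', 'n', 'o', 'o') => mismatch, stop
LCP = "dh" (length 2)

2


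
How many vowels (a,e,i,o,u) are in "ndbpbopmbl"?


Input: ndbpbopmbl
Checking each character:
  'n' at position 0: consonant
  'd' at position 1: consonant
  'b' at position 2: consonant
  'p' at position 3: consonant
  'b' at position 4: consonant
  'o' at position 5: vowel (running total: 1)
  'p' at position 6: consonant
  'm' at position 7: consonant
  'b' at position 8: consonant
  'l' at position 9: consonant
Total vowels: 1

1


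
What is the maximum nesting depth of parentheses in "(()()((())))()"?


Input: "(()()((())))()"
Tracking depth:
  Position 0 '(': depth becomes 1
  Position 1 '(': depth becomes 2
  Position 2 ')': depth becomes 1
  Position 3 '(': depth becomes 2
  Position 4 ')': depth becomes 1
  Position 5 '(': depth becomes 2
  Position 6 '(': depth becomes 3
  Position 7 '(': depth becomes 4
  Position 8 ')': depth becomes 3
  Position 9 ')': depth becomes 2
  Position 10 ')': depth becomes 1
  Position 11 ')': depth becomes 0
  Position 12 '(': depth becomes 1
  Position 13 ')': depth becomes 0
Maximum depth reached: 4

4


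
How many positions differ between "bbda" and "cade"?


Comparing "bbda" and "cade" position by position:
  Position 0: 'b' vs 'c' => DIFFER
  Position 1: 'b' vs 'a' => DIFFER
  Position 2: 'd' vs 'd' => same
  Position 3: 'a' vs 'e' => DIFFER
Positions that differ: 3

3


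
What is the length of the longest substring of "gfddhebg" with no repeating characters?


Input: "gfddhebg"
Sliding window (track last position of each char):
  Position 0 ('g'): window [0,0] length 1 -- new best
  Position 1 ('f'): window [0,1] length 2 -- new best
  Position 2 ('d'): window [0,2] length 3 -- new best
  Position 3 ('d'): repeat (last at 2), move window start to 3
  Position 3 ('d'): window [3,3] length 1
  Position 4 ('h'): window [3,4] length 2
  Position 5 ('e'): window [3,5] length 3
  Position 6 ('b'): window [3,6] length 4 -- new best
  Position 7 ('g'): window [3,7] length 5 -- new best
Longest substring with no repeats: "dhebg" with length 5

5


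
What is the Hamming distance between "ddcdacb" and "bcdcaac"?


Comparing "ddcdacb" and "bcdcaac" position by position:
  Position 0: 'd' vs 'b' => differ
  Position 1: 'd' vs 'c' => differ
  Position 2: 'c' vs 'd' => differ
  Position 3: 'd' vs 'c' => differ
  Position 4: 'a' vs 'a' => same
  Position 5: 'c' vs 'a' => differ
  Position 6: 'b' vs 'c' => differ
Total differences (Hamming distance): 6

6


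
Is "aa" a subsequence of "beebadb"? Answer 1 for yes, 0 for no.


Check if "aa" is a subsequence of "beebadb"
Greedy scan:
  Position 0 ('b'): no match needed
  Position 1 ('e'): no match needed
  Position 2 ('e'): no match needed
  Position 3 ('b'): no match needed
  Position 4 ('a'): matches sub[0] = 'a'
  Position 5 ('d'): no match needed
  Position 6 ('b'): no match needed
Only matched 1/2 characters => not a subsequence

0


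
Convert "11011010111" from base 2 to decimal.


Input: "11011010111" in base 2
Positional expansion:
  Digit '1' (value 1) x 2^10 = 1024
  Digit '1' (value 1) x 2^9 = 512
  Digit '0' (value 0) x 2^8 = 0
  Digit '1' (value 1) x 2^7 = 128
  Digit '1' (value 1) x 2^6 = 64
  Digit '0' (value 0) x 2^5 = 0
  Digit '1' (value 1) x 2^4 = 16
  Digit '0' (value 0) x 2^3 = 0
  Digit '1' (value 1) x 2^2 = 4
  Digit '1' (value 1) x 2^1 = 2
  Digit '1' (value 1) x 2^0 = 1
Sum = 1751

1751


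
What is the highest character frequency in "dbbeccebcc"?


Input: dbbeccebcc
Character counts:
  'b': 3
  'c': 4
  'd': 1
  'e': 2
Maximum frequency: 4

4


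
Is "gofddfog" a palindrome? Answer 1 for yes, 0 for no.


Input: gofddfog
Reversed: gofddfog
  Compare pos 0 ('g') with pos 7 ('g'): match
  Compare pos 1 ('o') with pos 6 ('o'): match
  Compare pos 2 ('f') with pos 5 ('f'): match
  Compare pos 3 ('d') with pos 4 ('d'): match
Result: palindrome

1


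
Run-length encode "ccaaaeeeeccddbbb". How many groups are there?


Input: ccaaaeeeeccddbbb
Scanning for consecutive runs:
  Group 1: 'c' x 2 (positions 0-1)
  Group 2: 'a' x 3 (positions 2-4)
  Group 3: 'e' x 4 (positions 5-8)
  Group 4: 'c' x 2 (positions 9-10)
  Group 5: 'd' x 2 (positions 11-12)
  Group 6: 'b' x 3 (positions 13-15)
Total groups: 6

6


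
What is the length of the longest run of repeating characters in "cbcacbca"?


Input: "cbcacbca"
Scanning for longest run:
  Position 1 ('b'): new char, reset run to 1
  Position 2 ('c'): new char, reset run to 1
  Position 3 ('a'): new char, reset run to 1
  Position 4 ('c'): new char, reset run to 1
  Position 5 ('b'): new char, reset run to 1
  Position 6 ('c'): new char, reset run to 1
  Position 7 ('a'): new char, reset run to 1
Longest run: 'c' with length 1

1


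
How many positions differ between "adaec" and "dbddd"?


Comparing "adaec" and "dbddd" position by position:
  Position 0: 'a' vs 'd' => DIFFER
  Position 1: 'd' vs 'b' => DIFFER
  Position 2: 'a' vs 'd' => DIFFER
  Position 3: 'e' vs 'd' => DIFFER
  Position 4: 'c' vs 'd' => DIFFER
Positions that differ: 5

5


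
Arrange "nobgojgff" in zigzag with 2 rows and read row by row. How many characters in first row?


Zigzag "nobgojgff" into 2 rows:
Placing characters:
  'n' => row 0
  'o' => row 1
  'b' => row 0
  'g' => row 1
  'o' => row 0
  'j' => row 1
  'g' => row 0
  'f' => row 1
  'f' => row 0
Rows:
  Row 0: "nbogf"
  Row 1: "ogjf"
First row length: 5

5


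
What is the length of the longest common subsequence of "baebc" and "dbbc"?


LCS of "baebc" and "dbbc"
DP table:
           d    b    b    c
      0    0    0    0    0
  b   0    0    1    1    1
  a   0    0    1    1    1
  e   0    0    1    1    1
  b   0    0    1    2    2
  c   0    0    1    2    3
LCS length = dp[5][4] = 3

3


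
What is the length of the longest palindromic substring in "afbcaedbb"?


Input: "afbcaedbb"
Checking substrings for palindromes:
  [7:9] "bb" (len 2) => palindrome
Longest palindromic substring: "bb" with length 2

2


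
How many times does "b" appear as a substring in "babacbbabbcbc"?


Searching for "b" in "babacbbabbcbc"
Scanning each position:
  Position 0: "b" => MATCH
  Position 1: "a" => no
  Position 2: "b" => MATCH
  Position 3: "a" => no
  Position 4: "c" => no
  Position 5: "b" => MATCH
  Position 6: "b" => MATCH
  Position 7: "a" => no
  Position 8: "b" => MATCH
  Position 9: "b" => MATCH
  Position 10: "c" => no
  Position 11: "b" => MATCH
  Position 12: "c" => no
Total occurrences: 7

7


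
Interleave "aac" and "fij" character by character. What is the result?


Interleaving "aac" and "fij":
  Position 0: 'a' from first, 'f' from second => "af"
  Position 1: 'a' from first, 'i' from second => "ai"
  Position 2: 'c' from first, 'j' from second => "cj"
Result: afaicj

afaicj


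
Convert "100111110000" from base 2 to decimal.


Input: "100111110000" in base 2
Positional expansion:
  Digit '1' (value 1) x 2^11 = 2048
  Digit '0' (value 0) x 2^10 = 0
  Digit '0' (value 0) x 2^9 = 0
  Digit '1' (value 1) x 2^8 = 256
  Digit '1' (value 1) x 2^7 = 128
  Digit '1' (value 1) x 2^6 = 64
  Digit '1' (value 1) x 2^5 = 32
  Digit '1' (value 1) x 2^4 = 16
  Digit '0' (value 0) x 2^3 = 0
  Digit '0' (value 0) x 2^2 = 0
  Digit '0' (value 0) x 2^1 = 0
  Digit '0' (value 0) x 2^0 = 0
Sum = 2544

2544


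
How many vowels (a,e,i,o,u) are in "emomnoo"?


Input: emomnoo
Checking each character:
  'e' at position 0: vowel (running total: 1)
  'm' at position 1: consonant
  'o' at position 2: vowel (running total: 2)
  'm' at position 3: consonant
  'n' at position 4: consonant
  'o' at position 5: vowel (running total: 3)
  'o' at position 6: vowel (running total: 4)
Total vowels: 4

4


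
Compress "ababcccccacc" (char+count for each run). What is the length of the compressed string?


Input: ababcccccacc
Runs:
  'a' x 1 => "a1"
  'b' x 1 => "b1"
  'a' x 1 => "a1"
  'b' x 1 => "b1"
  'c' x 5 => "c5"
  'a' x 1 => "a1"
  'c' x 2 => "c2"
Compressed: "a1b1a1b1c5a1c2"
Compressed length: 14

14


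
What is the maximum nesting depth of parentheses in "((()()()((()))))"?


Input: "((()()()((()))))"
Tracking depth:
  Position 0 '(': depth becomes 1
  Position 1 '(': depth becomes 2
  Position 2 '(': depth becomes 3
  Position 3 ')': depth becomes 2
  Position 4 '(': depth becomes 3
  Position 5 ')': depth becomes 2
  Position 6 '(': depth becomes 3
  Position 7 ')': depth becomes 2
  Position 8 '(': depth becomes 3
  Position 9 '(': depth becomes 4
  Position 10 '(': depth becomes 5
  Position 11 ')': depth becomes 4
  Position 12 ')': depth becomes 3
  Position 13 ')': depth becomes 2
  Position 14 ')': depth becomes 1
  Position 15 ')': depth becomes 0
Maximum depth reached: 5

5


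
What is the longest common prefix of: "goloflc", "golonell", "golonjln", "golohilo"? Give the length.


Words: goloflc, golonell, golonjln, golohilo
  Position 0: all 'g' => match
  Position 1: all 'o' => match
  Position 2: all 'l' => match
  Position 3: all 'o' => match
  Position 4: ('f', 'n', 'n', 'h') => mismatch, stop
LCP = "golo" (length 4)

4


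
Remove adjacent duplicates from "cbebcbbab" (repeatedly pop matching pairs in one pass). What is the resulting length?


Input: cbebcbbab
Stack-based adjacent duplicate removal:
  Read 'c': push. Stack: c
  Read 'b': push. Stack: cb
  Read 'e': push. Stack: cbe
  Read 'b': push. Stack: cbeb
  Read 'c': push. Stack: cbebc
  Read 'b': push. Stack: cbebcb
  Read 'b': matches stack top 'b' => pop. Stack: cbebc
  Read 'a': push. Stack: cbebca
  Read 'b': push. Stack: cbebcab
Final stack: "cbebcab" (length 7)

7


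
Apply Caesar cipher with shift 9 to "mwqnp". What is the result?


Caesar cipher: shift "mwqnp" by 9
  'm' (pos 12) + 9 = pos 21 = 'v'
  'w' (pos 22) + 9 = pos 5 = 'f'
  'q' (pos 16) + 9 = pos 25 = 'z'
  'n' (pos 13) + 9 = pos 22 = 'w'
  'p' (pos 15) + 9 = pos 24 = 'y'
Result: vfzwy

vfzwy


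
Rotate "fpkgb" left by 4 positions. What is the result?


Input: "fpkgb", rotate left by 4
First 4 characters: "fpkg"
Remaining characters: "b"
Concatenate remaining + first: "b" + "fpkg" = "bfpkg"

bfpkg


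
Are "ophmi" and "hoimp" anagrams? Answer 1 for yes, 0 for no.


Strings: "ophmi", "hoimp"
Sorted first:  himop
Sorted second: himop
Sorted forms match => anagrams

1


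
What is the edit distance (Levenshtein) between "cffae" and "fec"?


Computing edit distance: "cffae" -> "fec"
DP table:
           f    e    c
      0    1    2    3
  c   1    1    2    2
  f   2    1    2    3
  f   3    2    2    3
  a   4    3    3    3
  e   5    4    3    4
Edit distance = dp[5][3] = 4

4


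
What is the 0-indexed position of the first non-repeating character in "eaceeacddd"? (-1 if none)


Input: eaceeacddd
Character frequencies:
  'a': 2
  'c': 2
  'd': 3
  'e': 3
Scanning left to right for freq == 1:
  Position 0 ('e'): freq=3, skip
  Position 1 ('a'): freq=2, skip
  Position 2 ('c'): freq=2, skip
  Position 3 ('e'): freq=3, skip
  Position 4 ('e'): freq=3, skip
  Position 5 ('a'): freq=2, skip
  Position 6 ('c'): freq=2, skip
  Position 7 ('d'): freq=3, skip
  Position 8 ('d'): freq=3, skip
  Position 9 ('d'): freq=3, skip
  No unique character found => answer = -1

-1


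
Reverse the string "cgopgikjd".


Input: cgopgikjd
Reading characters right to left:
  Position 8: 'd'
  Position 7: 'j'
  Position 6: 'k'
  Position 5: 'i'
  Position 4: 'g'
  Position 3: 'p'
  Position 2: 'o'
  Position 1: 'g'
  Position 0: 'c'
Reversed: djkigpogc

djkigpogc


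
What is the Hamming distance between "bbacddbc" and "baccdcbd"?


Comparing "bbacddbc" and "baccdcbd" position by position:
  Position 0: 'b' vs 'b' => same
  Position 1: 'b' vs 'a' => differ
  Position 2: 'a' vs 'c' => differ
  Position 3: 'c' vs 'c' => same
  Position 4: 'd' vs 'd' => same
  Position 5: 'd' vs 'c' => differ
  Position 6: 'b' vs 'b' => same
  Position 7: 'c' vs 'd' => differ
Total differences (Hamming distance): 4

4


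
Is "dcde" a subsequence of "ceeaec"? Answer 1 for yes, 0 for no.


Check if "dcde" is a subsequence of "ceeaec"
Greedy scan:
  Position 0 ('c'): no match needed
  Position 1 ('e'): no match needed
  Position 2 ('e'): no match needed
  Position 3 ('a'): no match needed
  Position 4 ('e'): no match needed
  Position 5 ('c'): no match needed
Only matched 0/4 characters => not a subsequence

0


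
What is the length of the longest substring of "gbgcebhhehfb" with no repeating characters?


Input: "gbgcebhhehfb"
Sliding window (track last position of each char):
  Position 0 ('g'): window [0,0] length 1 -- new best
  Position 1 ('b'): window [0,1] length 2 -- new best
  Position 2 ('g'): repeat (last at 0), move window start to 1
  Position 2 ('g'): window [1,2] length 2
  Position 3 ('c'): window [1,3] length 3 -- new best
  Position 4 ('e'): window [1,4] length 4 -- new best
  Position 5 ('b'): repeat (last at 1), move window start to 2
  Position 5 ('b'): window [2,5] length 4
  Position 6 ('h'): window [2,6] length 5 -- new best
  Position 7 ('h'): repeat (last at 6), move window start to 7
  Position 7 ('h'): window [7,7] length 1
  Position 8 ('e'): window [7,8] length 2
  Position 9 ('h'): repeat (last at 7), move window start to 8
  Position 9 ('h'): window [8,9] length 2
  Position 10 ('f'): window [8,10] length 3
  Position 11 ('b'): window [8,11] length 4
Longest substring with no repeats: "gcebh" with length 5

5


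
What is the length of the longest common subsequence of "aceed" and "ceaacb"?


LCS of "aceed" and "ceaacb"
DP table:
           c    e    a    a    c    b
      0    0    0    0    0    0    0
  a   0    0    0    1    1    1    1
  c   0    1    1    1    1    2    2
  e   0    1    2    2    2    2    2
  e   0    1    2    2    2    2    2
  d   0    1    2    2    2    2    2
LCS length = dp[5][6] = 2

2


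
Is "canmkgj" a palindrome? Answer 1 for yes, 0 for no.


Input: canmkgj
Reversed: jgkmnac
  Compare pos 0 ('c') with pos 6 ('j'): MISMATCH
  Compare pos 1 ('a') with pos 5 ('g'): MISMATCH
  Compare pos 2 ('n') with pos 4 ('k'): MISMATCH
Result: not a palindrome

0


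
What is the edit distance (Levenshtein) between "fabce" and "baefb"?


Computing edit distance: "fabce" -> "baefb"
DP table:
           b    a    e    f    b
      0    1    2    3    4    5
  f   1    1    2    3    3    4
  a   2    2    1    2    3    4
  b   3    2    2    2    3    3
  c   4    3    3    3    3    4
  e   5    4    4    3    4    4
Edit distance = dp[5][5] = 4

4


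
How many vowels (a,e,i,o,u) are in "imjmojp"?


Input: imjmojp
Checking each character:
  'i' at position 0: vowel (running total: 1)
  'm' at position 1: consonant
  'j' at position 2: consonant
  'm' at position 3: consonant
  'o' at position 4: vowel (running total: 2)
  'j' at position 5: consonant
  'p' at position 6: consonant
Total vowels: 2

2


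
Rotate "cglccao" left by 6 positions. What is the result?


Input: "cglccao", rotate left by 6
First 6 characters: "cglcca"
Remaining characters: "o"
Concatenate remaining + first: "o" + "cglcca" = "ocglcca"

ocglcca


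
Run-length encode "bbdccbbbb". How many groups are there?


Input: bbdccbbbb
Scanning for consecutive runs:
  Group 1: 'b' x 2 (positions 0-1)
  Group 2: 'd' x 1 (positions 2-2)
  Group 3: 'c' x 2 (positions 3-4)
  Group 4: 'b' x 4 (positions 5-8)
Total groups: 4

4


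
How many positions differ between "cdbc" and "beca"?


Comparing "cdbc" and "beca" position by position:
  Position 0: 'c' vs 'b' => DIFFER
  Position 1: 'd' vs 'e' => DIFFER
  Position 2: 'b' vs 'c' => DIFFER
  Position 3: 'c' vs 'a' => DIFFER
Positions that differ: 4

4


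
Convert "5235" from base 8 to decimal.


Input: "5235" in base 8
Positional expansion:
  Digit '5' (value 5) x 8^3 = 2560
  Digit '2' (value 2) x 8^2 = 128
  Digit '3' (value 3) x 8^1 = 24
  Digit '5' (value 5) x 8^0 = 5
Sum = 2717

2717


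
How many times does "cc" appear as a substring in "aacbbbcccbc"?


Searching for "cc" in "aacbbbcccbc"
Scanning each position:
  Position 0: "aa" => no
  Position 1: "ac" => no
  Position 2: "cb" => no
  Position 3: "bb" => no
  Position 4: "bb" => no
  Position 5: "bc" => no
  Position 6: "cc" => MATCH
  Position 7: "cc" => MATCH
  Position 8: "cb" => no
  Position 9: "bc" => no
Total occurrences: 2

2


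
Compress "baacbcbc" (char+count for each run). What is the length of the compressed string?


Input: baacbcbc
Runs:
  'b' x 1 => "b1"
  'a' x 2 => "a2"
  'c' x 1 => "c1"
  'b' x 1 => "b1"
  'c' x 1 => "c1"
  'b' x 1 => "b1"
  'c' x 1 => "c1"
Compressed: "b1a2c1b1c1b1c1"
Compressed length: 14

14


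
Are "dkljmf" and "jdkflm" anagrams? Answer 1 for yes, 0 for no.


Strings: "dkljmf", "jdkflm"
Sorted first:  dfjklm
Sorted second: dfjklm
Sorted forms match => anagrams

1


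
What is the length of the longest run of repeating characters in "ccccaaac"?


Input: "ccccaaac"
Scanning for longest run:
  Position 1 ('c'): continues run of 'c', length=2
  Position 2 ('c'): continues run of 'c', length=3
  Position 3 ('c'): continues run of 'c', length=4
  Position 4 ('a'): new char, reset run to 1
  Position 5 ('a'): continues run of 'a', length=2
  Position 6 ('a'): continues run of 'a', length=3
  Position 7 ('c'): new char, reset run to 1
Longest run: 'c' with length 4

4


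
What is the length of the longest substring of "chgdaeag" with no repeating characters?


Input: "chgdaeag"
Sliding window (track last position of each char):
  Position 0 ('c'): window [0,0] length 1 -- new best
  Position 1 ('h'): window [0,1] length 2 -- new best
  Position 2 ('g'): window [0,2] length 3 -- new best
  Position 3 ('d'): window [0,3] length 4 -- new best
  Position 4 ('a'): window [0,4] length 5 -- new best
  Position 5 ('e'): window [0,5] length 6 -- new best
  Position 6 ('a'): repeat (last at 4), move window start to 5
  Position 6 ('a'): window [5,6] length 2
  Position 7 ('g'): window [5,7] length 3
Longest substring with no repeats: "chgdae" with length 6

6


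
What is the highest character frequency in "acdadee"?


Input: acdadee
Character counts:
  'a': 2
  'c': 1
  'd': 2
  'e': 2
Maximum frequency: 2

2


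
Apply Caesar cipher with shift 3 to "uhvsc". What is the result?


Caesar cipher: shift "uhvsc" by 3
  'u' (pos 20) + 3 = pos 23 = 'x'
  'h' (pos 7) + 3 = pos 10 = 'k'
  'v' (pos 21) + 3 = pos 24 = 'y'
  's' (pos 18) + 3 = pos 21 = 'v'
  'c' (pos 2) + 3 = pos 5 = 'f'
Result: xkyvf

xkyvf


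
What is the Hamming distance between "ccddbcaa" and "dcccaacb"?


Comparing "ccddbcaa" and "dcccaacb" position by position:
  Position 0: 'c' vs 'd' => differ
  Position 1: 'c' vs 'c' => same
  Position 2: 'd' vs 'c' => differ
  Position 3: 'd' vs 'c' => differ
  Position 4: 'b' vs 'a' => differ
  Position 5: 'c' vs 'a' => differ
  Position 6: 'a' vs 'c' => differ
  Position 7: 'a' vs 'b' => differ
Total differences (Hamming distance): 7

7
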